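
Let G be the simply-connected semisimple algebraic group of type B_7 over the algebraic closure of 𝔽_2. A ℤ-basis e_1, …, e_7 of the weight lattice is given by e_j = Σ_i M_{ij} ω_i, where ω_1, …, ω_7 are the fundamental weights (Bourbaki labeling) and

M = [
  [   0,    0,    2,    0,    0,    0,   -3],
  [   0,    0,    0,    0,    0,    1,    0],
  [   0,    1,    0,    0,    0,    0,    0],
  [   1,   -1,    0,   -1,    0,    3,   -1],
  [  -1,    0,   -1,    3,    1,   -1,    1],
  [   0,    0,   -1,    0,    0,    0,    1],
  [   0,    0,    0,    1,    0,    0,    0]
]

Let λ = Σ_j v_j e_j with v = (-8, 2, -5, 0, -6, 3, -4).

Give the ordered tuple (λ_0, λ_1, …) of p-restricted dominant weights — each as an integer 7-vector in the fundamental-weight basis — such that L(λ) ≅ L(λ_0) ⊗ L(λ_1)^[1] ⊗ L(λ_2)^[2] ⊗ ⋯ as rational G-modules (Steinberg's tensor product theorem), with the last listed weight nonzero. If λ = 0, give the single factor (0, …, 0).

((0, 1, 0, 1, 0, 1, 0), (1, 1, 1, 1, 0, 0, 0))

In the fundamental-weight basis, λ has coordinates c = M·v (v = (-8, 2, -5, 0, -6, 3, -4)):
  c_1 = 0*-8 + 0*2 + 2*-5 + 0*0 + 0*-6 + 0*3 + -3*-4 = 2
  c_2 = 0*-8 + 0*2 + 0*-5 + 0*0 + 0*-6 + 1*3 + 0*-4 = 3
  c_3 = 0*-8 + 1*2 + 0*-5 + 0*0 + 0*-6 + 0*3 + 0*-4 = 2
  c_4 = 1*-8 + -1*2 + 0*-5 + -1*0 + 0*-6 + 3*3 + -1*-4 = 3
  c_5 = -1*-8 + 0*2 + -1*-5 + 3*0 + 1*-6 + -1*3 + 1*-4 = 0
  c_6 = 0*-8 + 0*2 + -1*-5 + 0*0 + 0*-6 + 0*3 + 1*-4 = 1
  c_7 = 0*-8 + 0*2 + 0*-5 + 1*0 + 0*-6 + 0*3 + 0*-4 = 0
Base-2 expansion of each c_i:
  c_1 = 2 = 0·2^0 + 1·2^1
  c_2 = 3 = 1·2^0 + 1·2^1
  c_3 = 2 = 0·2^0 + 1·2^1
  c_4 = 3 = 1·2^0 + 1·2^1
  c_5 = 0
  c_6 = 1 = 1·2^0
  c_7 = 0
Factor λ_0 = (0, 1, 0, 1, 0, 1, 0)
Factor λ_1 = (1, 1, 1, 1, 0, 0, 0)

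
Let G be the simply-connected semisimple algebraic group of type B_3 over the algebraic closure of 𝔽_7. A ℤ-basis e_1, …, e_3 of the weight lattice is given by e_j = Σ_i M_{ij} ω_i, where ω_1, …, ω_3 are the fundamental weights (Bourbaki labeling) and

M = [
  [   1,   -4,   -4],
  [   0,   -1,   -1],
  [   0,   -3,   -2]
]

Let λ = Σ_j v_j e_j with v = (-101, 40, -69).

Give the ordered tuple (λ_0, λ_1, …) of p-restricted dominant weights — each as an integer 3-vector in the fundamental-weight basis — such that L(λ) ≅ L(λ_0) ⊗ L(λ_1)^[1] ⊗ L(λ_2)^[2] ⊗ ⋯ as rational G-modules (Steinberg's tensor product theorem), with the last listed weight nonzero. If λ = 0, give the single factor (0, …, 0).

((1, 1, 4), (2, 4, 2))

Converting to the ω-basis (c_i = row i of M dotted with v = (-101, 40, -69)):
  c_1 = (1)·(-101) + (-4)·(40) + (-4)·(-69) = 15
  c_2 = (0)·(-101) + (-1)·(40) + (-1)·(-69) = 29
  c_3 = (0)·(-101) + (-3)·(40) + (-2)·(-69) = 18
Base-7 expansion of each c_i:
  c_1 = 15 = 1·7^0 + 2·7^1
  c_2 = 29 = 1·7^0 + 4·7^1
  c_3 = 18 = 4·7^0 + 2·7^1
λ_0 = (1, 1, 4)
λ_1 = (2, 4, 2)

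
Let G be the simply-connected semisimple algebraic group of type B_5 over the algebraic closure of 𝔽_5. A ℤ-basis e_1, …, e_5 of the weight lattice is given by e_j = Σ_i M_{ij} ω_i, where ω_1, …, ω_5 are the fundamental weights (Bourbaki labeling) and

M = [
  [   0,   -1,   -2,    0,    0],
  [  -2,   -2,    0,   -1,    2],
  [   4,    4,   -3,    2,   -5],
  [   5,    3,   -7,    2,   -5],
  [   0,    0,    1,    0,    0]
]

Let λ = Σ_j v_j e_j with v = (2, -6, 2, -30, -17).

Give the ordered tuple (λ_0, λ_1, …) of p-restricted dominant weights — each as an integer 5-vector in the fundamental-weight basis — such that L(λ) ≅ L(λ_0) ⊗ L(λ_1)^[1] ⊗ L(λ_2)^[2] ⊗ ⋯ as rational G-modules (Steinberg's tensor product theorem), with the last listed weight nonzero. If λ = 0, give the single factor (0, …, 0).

Converting to the ω-basis (c_i = row i of M dotted with v = (2, -6, 2, -30, -17)):
  c_1 = (0)·(2) + (-1)·(-6) + (-2)·(2) + (0)·(-30) + (0)·(-17) = 2
  c_2 = (-2)·(2) + (-2)·(-6) + (0)·(2) + (-1)·(-30) + (2)·(-17) = 4
  c_3 = (4)·(2) + (4)·(-6) + (-3)·(2) + (2)·(-30) + (-5)·(-17) = 3
  c_4 = (5)·(2) + (3)·(-6) + (-7)·(2) + (2)·(-30) + (-5)·(-17) = 3
  c_5 = (0)·(2) + (0)·(-6) + (1)·(2) + (0)·(-30) + (0)·(-17) = 2
p = 5; digits c_i = Σ_j d_{ij}·5^j, 0 ≤ d_{ij} < 5:
  c_1 = 2 = 2·5^0
  c_2 = 4 = 4·5^0
  c_3 = 3 = 3·5^0
  c_4 = 3 = 3·5^0
  c_5 = 2 = 2·5^0
Factor λ_0 = (2, 4, 3, 3, 2)

((2, 4, 3, 3, 2),)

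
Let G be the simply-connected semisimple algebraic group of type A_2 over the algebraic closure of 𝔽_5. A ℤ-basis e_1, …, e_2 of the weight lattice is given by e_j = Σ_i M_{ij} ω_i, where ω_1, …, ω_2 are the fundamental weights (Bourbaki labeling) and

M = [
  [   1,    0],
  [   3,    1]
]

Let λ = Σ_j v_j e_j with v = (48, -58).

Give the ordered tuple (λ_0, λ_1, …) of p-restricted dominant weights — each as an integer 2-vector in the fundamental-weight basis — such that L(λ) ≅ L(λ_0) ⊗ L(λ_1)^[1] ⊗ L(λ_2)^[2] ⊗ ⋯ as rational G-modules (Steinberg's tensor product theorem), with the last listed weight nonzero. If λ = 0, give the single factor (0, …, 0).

ω-coordinates c = M·v, v = (48, -58):
  c_1 = 1·48 + (0)·(-58) = 48
  c_2 = 3·48 + (1)·(-58) = 86
Writing each c_i in base p = 5:
  c_1 = 48 = 3·5^0 + 4·5^1 + 1·5^2
  c_2 = 86 = 1·5^0 + 2·5^1 + 3·5^2
p-restricted factor λ_0 = (3, 1)
p-restricted factor λ_1 = (4, 2)
p-restricted factor λ_2 = (1, 3)

((3, 1), (4, 2), (1, 3))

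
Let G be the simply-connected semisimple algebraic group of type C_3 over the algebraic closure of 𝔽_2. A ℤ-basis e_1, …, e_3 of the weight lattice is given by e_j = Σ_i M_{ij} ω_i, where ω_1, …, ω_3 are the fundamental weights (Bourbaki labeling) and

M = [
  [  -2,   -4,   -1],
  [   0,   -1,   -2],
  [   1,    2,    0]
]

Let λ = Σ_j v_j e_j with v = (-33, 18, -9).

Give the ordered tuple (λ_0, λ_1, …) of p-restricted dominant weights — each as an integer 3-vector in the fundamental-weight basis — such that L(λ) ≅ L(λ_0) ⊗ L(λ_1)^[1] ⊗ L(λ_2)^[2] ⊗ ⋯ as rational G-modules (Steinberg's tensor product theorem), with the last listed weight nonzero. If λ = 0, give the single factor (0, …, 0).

((1, 0, 1), (1, 0, 1))

ω-coordinates c = M·v, v = (-33, 18, -9):
  c_1 = (-2)·(-33) + (-4)·(18) + (-1)·(-9) = 3
  c_2 = (0)·(-33) + (-1)·(18) + (-2)·(-9) = 0
  c_3 = (1)·(-33) + (2)·(18) + (0)·(-9) = 3
p = 2; digits c_i = Σ_j d_{ij}·2^j, 0 ≤ d_{ij} < 2:
  c_1 = 3 = 1·2^0 + 1·2^1
  c_2 = 0
  c_3 = 3 = 1·2^0 + 1·2^1
λ_0 = (1, 0, 1)
λ_1 = (1, 0, 1)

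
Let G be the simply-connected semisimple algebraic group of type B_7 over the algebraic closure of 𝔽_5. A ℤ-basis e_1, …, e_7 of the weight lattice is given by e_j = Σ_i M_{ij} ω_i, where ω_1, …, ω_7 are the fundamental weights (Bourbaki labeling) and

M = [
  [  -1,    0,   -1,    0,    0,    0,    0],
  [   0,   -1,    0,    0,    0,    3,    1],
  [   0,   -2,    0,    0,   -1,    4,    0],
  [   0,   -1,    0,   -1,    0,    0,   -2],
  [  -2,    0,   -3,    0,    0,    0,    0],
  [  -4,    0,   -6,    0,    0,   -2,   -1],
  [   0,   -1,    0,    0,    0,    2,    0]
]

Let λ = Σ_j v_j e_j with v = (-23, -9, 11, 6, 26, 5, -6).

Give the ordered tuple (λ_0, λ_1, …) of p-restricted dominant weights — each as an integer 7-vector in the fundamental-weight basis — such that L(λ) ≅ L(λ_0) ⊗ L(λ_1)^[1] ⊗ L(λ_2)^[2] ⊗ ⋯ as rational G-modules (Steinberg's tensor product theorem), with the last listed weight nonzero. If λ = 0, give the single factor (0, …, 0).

((2, 3, 2, 0, 3, 2, 4), (2, 3, 2, 3, 2, 4, 3))

Converting to the ω-basis (c_i = row i of M dotted with v = (-23, -9, 11, 6, 26, 5, -6)):
  c_1 = -1*-23 + 0*-9 + -1*11 + 0*6 + 0*26 + 0*5 + 0*-6 = 12
  c_2 = 0*-23 + -1*-9 + 0*11 + 0*6 + 0*26 + 3*5 + 1*-6 = 18
  c_3 = 0*-23 + -2*-9 + 0*11 + 0*6 + -1*26 + 4*5 + 0*-6 = 12
  c_4 = 0*-23 + -1*-9 + 0*11 + -1*6 + 0*26 + 0*5 + -2*-6 = 15
  c_5 = -2*-23 + 0*-9 + -3*11 + 0*6 + 0*26 + 0*5 + 0*-6 = 13
  c_6 = -4*-23 + 0*-9 + -6*11 + 0*6 + 0*26 + -2*5 + -1*-6 = 22
  c_7 = 0*-23 + -1*-9 + 0*11 + 0*6 + 0*26 + 2*5 + 0*-6 = 19
Expand coordinatewise in base 5:
  c_1 = 12 = 2·5^0 + 2·5^1
  c_2 = 18 = 3·5^0 + 3·5^1
  c_3 = 12 = 2·5^0 + 2·5^1
  c_4 = 15 = 0·5^0 + 3·5^1
  c_5 = 13 = 3·5^0 + 2·5^1
  c_6 = 22 = 2·5^0 + 4·5^1
  c_7 = 19 = 4·5^0 + 3·5^1
Factor λ_0 = (2, 3, 2, 0, 3, 2, 4)
Factor λ_1 = (2, 3, 2, 3, 2, 4, 3)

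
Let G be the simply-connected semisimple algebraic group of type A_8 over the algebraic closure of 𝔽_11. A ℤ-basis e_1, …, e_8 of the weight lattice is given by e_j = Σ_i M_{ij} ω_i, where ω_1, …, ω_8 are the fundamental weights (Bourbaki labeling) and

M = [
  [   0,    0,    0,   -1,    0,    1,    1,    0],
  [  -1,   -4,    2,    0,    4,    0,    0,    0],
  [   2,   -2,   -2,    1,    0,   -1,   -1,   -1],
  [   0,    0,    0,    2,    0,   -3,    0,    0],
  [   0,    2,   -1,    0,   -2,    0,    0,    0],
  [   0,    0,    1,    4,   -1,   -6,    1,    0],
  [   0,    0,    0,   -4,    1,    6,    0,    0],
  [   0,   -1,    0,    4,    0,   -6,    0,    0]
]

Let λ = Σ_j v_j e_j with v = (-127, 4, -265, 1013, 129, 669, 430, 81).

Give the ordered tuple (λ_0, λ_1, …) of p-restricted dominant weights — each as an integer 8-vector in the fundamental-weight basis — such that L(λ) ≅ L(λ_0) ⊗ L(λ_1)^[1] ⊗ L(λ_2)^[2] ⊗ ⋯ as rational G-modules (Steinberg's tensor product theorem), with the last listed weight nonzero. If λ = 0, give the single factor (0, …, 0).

((9, 9, 2, 8, 4, 8, 3, 1), (7, 8, 9, 1, 1, 6, 8, 3))

Compute c_i = Σ_j M_{ij} v_j with v = (-127, 4, -265, 1013, 129, 669, 430, 81):
  c_1 = (0)·(-127) + (0)·(4) + (0)·(-265) + (-1)·(1013) + (0)·(129) + (1)·(669) + (1)·(430) + (0)·(81) = 86
  c_2 = (-1)·(-127) + (-4)·(4) + (2)·(-265) + (0)·(1013) + (4)·(129) + (0)·(669) + (0)·(430) + (0)·(81) = 97
  c_3 = (2)·(-127) + (-2)·(4) + (-2)·(-265) + (1)·(1013) + (0)·(129) + (-1)·(669) + (-1)·(430) + (-1)·(81) = 101
  c_4 = (0)·(-127) + (0)·(4) + (0)·(-265) + (2)·(1013) + (0)·(129) + (-3)·(669) + (0)·(430) + (0)·(81) = 19
  c_5 = (0)·(-127) + (2)·(4) + (-1)·(-265) + (0)·(1013) + (-2)·(129) + (0)·(669) + (0)·(430) + (0)·(81) = 15
  c_6 = (0)·(-127) + (0)·(4) + (1)·(-265) + (4)·(1013) + (-1)·(129) + (-6)·(669) + (1)·(430) + (0)·(81) = 74
  c_7 = (0)·(-127) + (0)·(4) + (0)·(-265) + (-4)·(1013) + (1)·(129) + (6)·(669) + (0)·(430) + (0)·(81) = 91
  c_8 = (0)·(-127) + (-1)·(4) + (0)·(-265) + (4)·(1013) + (0)·(129) + (-6)·(669) + (0)·(430) + (0)·(81) = 34
Expand coordinatewise in base 11:
  c_1 = 86 = 9·11^0 + 7·11^1
  c_2 = 97 = 9·11^0 + 8·11^1
  c_3 = 101 = 2·11^0 + 9·11^1
  c_4 = 19 = 8·11^0 + 1·11^1
  c_5 = 15 = 4·11^0 + 1·11^1
  c_6 = 74 = 8·11^0 + 6·11^1
  c_7 = 91 = 3·11^0 + 8·11^1
  c_8 = 34 = 1·11^0 + 3·11^1
λ_0 = (9, 9, 2, 8, 4, 8, 3, 1)
λ_1 = (7, 8, 9, 1, 1, 6, 8, 3)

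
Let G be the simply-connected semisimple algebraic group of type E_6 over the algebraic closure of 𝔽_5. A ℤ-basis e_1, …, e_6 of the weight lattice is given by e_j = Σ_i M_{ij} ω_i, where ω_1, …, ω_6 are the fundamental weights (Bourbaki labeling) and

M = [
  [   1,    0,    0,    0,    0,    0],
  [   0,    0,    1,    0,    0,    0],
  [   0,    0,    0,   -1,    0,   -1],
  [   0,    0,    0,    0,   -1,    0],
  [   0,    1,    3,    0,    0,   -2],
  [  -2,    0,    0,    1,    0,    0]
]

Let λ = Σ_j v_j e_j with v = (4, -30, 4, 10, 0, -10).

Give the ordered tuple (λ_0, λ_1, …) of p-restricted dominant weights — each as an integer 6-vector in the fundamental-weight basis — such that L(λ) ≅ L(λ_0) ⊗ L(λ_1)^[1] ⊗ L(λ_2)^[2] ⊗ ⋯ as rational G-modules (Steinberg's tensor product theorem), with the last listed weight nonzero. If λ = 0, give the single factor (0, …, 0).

Change of basis e → ω: c = M·v where v = (4, -30, 4, 10, 0, -10):
  c_1 = 1·4 + (0)·(-30) + 0·4 + 0·10 + 0·0 + (0)·(-10) = 4
  c_2 = 0·4 + (0)·(-30) + 1·4 + 0·10 + 0·0 + (0)·(-10) = 4
  c_3 = 0·4 + (0)·(-30) + 0·4 + (-1)·(10) + 0·0 + (-1)·(-10) = 0
  c_4 = 0·4 + (0)·(-30) + 0·4 + 0·10 + (-1)·(0) + (0)·(-10) = 0
  c_5 = 0·4 + (1)·(-30) + 3·4 + 0·10 + 0·0 + (-2)·(-10) = 2
  c_6 = (-2)·(4) + (0)·(-30) + 0·4 + 1·10 + 0·0 + (0)·(-10) = 2
Writing each c_i in base p = 5:
  c_1 = 4 = 4·5^0
  c_2 = 4 = 4·5^0
  c_3 = 0
  c_4 = 0
  c_5 = 2 = 2·5^0
  c_6 = 2 = 2·5^0
λ_0 = (4, 4, 0, 0, 2, 2)

((4, 4, 0, 0, 2, 2),)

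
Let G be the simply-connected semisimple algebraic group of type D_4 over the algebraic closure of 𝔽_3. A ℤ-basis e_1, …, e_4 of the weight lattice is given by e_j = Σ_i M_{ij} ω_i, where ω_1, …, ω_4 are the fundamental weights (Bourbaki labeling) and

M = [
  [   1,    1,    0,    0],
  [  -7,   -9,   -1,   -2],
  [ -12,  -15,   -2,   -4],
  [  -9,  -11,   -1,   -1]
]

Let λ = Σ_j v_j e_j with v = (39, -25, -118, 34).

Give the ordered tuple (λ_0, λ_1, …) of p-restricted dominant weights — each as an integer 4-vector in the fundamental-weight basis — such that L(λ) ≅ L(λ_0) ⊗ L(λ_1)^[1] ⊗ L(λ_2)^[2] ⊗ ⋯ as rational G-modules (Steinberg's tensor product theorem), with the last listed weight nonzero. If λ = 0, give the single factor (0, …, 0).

((2, 2, 1, 2), (1, 0, 2, 2), (1, 0, 0, 0))

Compute c_i = Σ_j M_{ij} v_j with v = (39, -25, -118, 34):
  c_1 = 1·39 + (1)·(-25) + (0)·(-118) + 0·34 = 14
  c_2 = (-7)·(39) + (-9)·(-25) + (-1)·(-118) + (-2)·(34) = 2
  c_3 = (-12)·(39) + (-15)·(-25) + (-2)·(-118) + (-4)·(34) = 7
  c_4 = (-9)·(39) + (-11)·(-25) + (-1)·(-118) + (-1)·(34) = 8
Writing each c_i in base p = 3:
  c_1 = 14 = 2·3^0 + 1·3^1 + 1·3^2
  c_2 = 2 = 2·3^0
  c_3 = 7 = 1·3^0 + 2·3^1
  c_4 = 8 = 2·3^0 + 2·3^1
λ_0 = (2, 2, 1, 2)
λ_1 = (1, 0, 2, 2)
λ_2 = (1, 0, 0, 0)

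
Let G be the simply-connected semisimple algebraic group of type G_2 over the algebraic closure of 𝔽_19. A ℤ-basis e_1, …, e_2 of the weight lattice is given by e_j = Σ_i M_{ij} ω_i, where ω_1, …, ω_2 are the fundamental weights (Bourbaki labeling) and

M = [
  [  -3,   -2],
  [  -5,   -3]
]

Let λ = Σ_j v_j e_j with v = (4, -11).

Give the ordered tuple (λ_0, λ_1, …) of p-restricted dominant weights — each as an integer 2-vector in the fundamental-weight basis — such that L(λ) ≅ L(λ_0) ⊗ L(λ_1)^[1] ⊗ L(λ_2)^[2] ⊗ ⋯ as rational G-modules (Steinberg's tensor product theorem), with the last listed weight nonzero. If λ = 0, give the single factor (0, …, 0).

((10, 13),)

Compute c_i = Σ_j M_{ij} v_j with v = (4, -11):
  c_1 = -3*4 + -2*-11 = 10
  c_2 = -5*4 + -3*-11 = 13
p = 19; digits c_i = Σ_j d_{ij}·19^j, 0 ≤ d_{ij} < 19:
  c_1 = 10 = 10·19^0
  c_2 = 13 = 13·19^0
λ_0 = (10, 13)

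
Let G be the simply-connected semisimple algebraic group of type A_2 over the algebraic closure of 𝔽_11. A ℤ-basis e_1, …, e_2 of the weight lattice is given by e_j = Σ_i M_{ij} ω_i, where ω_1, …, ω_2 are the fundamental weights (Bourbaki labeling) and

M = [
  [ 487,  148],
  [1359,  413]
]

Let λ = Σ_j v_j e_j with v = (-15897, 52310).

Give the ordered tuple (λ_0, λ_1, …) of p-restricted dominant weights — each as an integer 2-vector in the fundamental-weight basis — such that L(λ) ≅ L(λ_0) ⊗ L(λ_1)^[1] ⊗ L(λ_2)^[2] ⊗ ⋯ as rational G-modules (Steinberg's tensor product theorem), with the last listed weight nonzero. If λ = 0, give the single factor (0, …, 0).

((8, 7), (3, 0))

Compute c_i = Σ_j M_{ij} v_j with v = (-15897, 52310):
  c_1 = (487)·(-15897) + (148)·(52310) = 41
  c_2 = (1359)·(-15897) + (413)·(52310) = 7
Base-11 expansion of each c_i:
  c_1 = 41 = 8·11^0 + 3·11^1
  c_2 = 7 = 7·11^0
Factor λ_0 = (8, 7)
Factor λ_1 = (3, 0)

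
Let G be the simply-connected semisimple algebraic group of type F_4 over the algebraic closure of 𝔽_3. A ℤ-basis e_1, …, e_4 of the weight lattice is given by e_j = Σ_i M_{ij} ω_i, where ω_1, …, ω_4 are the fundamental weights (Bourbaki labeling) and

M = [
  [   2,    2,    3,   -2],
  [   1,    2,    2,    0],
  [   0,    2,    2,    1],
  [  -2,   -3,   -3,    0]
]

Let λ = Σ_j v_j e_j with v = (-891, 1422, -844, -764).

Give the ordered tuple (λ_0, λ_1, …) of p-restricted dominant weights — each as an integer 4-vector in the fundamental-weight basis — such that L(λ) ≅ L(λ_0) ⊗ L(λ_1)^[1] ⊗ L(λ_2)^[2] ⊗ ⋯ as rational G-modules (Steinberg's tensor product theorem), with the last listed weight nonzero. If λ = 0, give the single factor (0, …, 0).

((1, 1, 2, 0), (1, 1, 1, 1), (0, 2, 1, 2), (2, 0, 2, 1), (0, 0, 1, 0), (0, 1, 1, 0))

In the fundamental-weight basis, λ has coordinates c = M·v (v = (-891, 1422, -844, -764)):
  c_1 = (2)·(-891) + (2)·(1422) + (3)·(-844) + (-2)·(-764) = 58
  c_2 = (1)·(-891) + (2)·(1422) + (2)·(-844) + (0)·(-764) = 265
  c_3 = (0)·(-891) + (2)·(1422) + (2)·(-844) + (1)·(-764) = 392
  c_4 = (-2)·(-891) + (-3)·(1422) + (-3)·(-844) + (0)·(-764) = 48
Writing each c_i in base p = 3:
  c_1 = 58 = 1·3^0 + 1·3^1 + 0·3^2 + 2·3^3
  c_2 = 265 = 1·3^0 + 1·3^1 + 2·3^2 + 0·3^3 + 0·3^4 + 1·3^5
  c_3 = 392 = 2·3^0 + 1·3^1 + 1·3^2 + 2·3^3 + 1·3^4 + 1·3^5
  c_4 = 48 = 0·3^0 + 1·3^1 + 2·3^2 + 1·3^3
λ_0 = (1, 1, 2, 0)
λ_1 = (1, 1, 1, 1)
λ_2 = (0, 2, 1, 2)
λ_3 = (2, 0, 2, 1)
λ_4 = (0, 0, 1, 0)
λ_5 = (0, 1, 1, 0)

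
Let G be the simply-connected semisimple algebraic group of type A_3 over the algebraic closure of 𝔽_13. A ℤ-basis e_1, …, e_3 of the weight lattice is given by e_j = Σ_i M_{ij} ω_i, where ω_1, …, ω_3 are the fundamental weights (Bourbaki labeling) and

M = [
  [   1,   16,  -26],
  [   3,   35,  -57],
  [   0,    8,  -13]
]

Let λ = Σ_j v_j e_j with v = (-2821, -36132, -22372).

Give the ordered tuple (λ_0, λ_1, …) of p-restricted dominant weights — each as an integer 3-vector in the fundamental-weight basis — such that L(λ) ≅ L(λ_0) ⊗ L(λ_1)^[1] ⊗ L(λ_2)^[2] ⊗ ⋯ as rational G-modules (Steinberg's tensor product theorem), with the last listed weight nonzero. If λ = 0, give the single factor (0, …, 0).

Converting to the ω-basis (c_i = row i of M dotted with v = (-2821, -36132, -22372)):
  c_1 = (1)·(-2821) + (16)·(-36132) + (-26)·(-22372) = 739
  c_2 = (3)·(-2821) + (35)·(-36132) + (-57)·(-22372) = 2121
  c_3 = (0)·(-2821) + (8)·(-36132) + (-13)·(-22372) = 1780
Base-13 expansion of each c_i:
  c_1 = 739 = 11·13^0 + 4·13^1 + 4·13^2
  c_2 = 2121 = 2·13^0 + 7·13^1 + 12·13^2
  c_3 = 1780 = 12·13^0 + 6·13^1 + 10·13^2
Factor λ_0 = (11, 2, 12)
Factor λ_1 = (4, 7, 6)
Factor λ_2 = (4, 12, 10)

((11, 2, 12), (4, 7, 6), (4, 12, 10))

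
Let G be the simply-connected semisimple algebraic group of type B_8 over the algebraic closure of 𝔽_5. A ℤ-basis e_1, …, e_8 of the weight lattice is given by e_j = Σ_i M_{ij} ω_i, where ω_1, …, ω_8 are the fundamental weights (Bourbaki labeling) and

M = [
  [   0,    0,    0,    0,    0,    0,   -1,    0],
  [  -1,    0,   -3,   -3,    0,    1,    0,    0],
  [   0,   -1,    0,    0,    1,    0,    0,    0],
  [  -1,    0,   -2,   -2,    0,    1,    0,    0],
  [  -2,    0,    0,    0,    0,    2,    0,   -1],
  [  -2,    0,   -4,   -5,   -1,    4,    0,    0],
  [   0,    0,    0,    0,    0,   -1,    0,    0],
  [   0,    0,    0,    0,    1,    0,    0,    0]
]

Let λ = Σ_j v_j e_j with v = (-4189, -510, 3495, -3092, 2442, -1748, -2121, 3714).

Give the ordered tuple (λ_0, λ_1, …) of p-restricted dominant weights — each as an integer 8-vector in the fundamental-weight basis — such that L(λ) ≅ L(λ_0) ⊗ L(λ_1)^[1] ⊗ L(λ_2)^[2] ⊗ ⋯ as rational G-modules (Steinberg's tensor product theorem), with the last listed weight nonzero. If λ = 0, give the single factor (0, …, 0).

((1, 2, 2, 0, 3, 4, 3, 2), (4, 1, 0, 2, 3, 4, 4, 3), (4, 4, 3, 0, 1, 1, 4, 2), (1, 4, 3, 3, 4, 3, 3, 4), (3, 1, 4, 2, 1, 0, 2, 3))

In the fundamental-weight basis, λ has coordinates c = M·v (v = (-4189, -510, 3495, -3092, 2442, -1748, -2121, 3714)):
  c_1 = (0)·(-4189) + (0)·(-510) + 0·3495 + (0)·(-3092) + 0·2442 + (0)·(-1748) + (-1)·(-2121) + 0·3714 = 2121
  c_2 = (-1)·(-4189) + (0)·(-510) + (-3)·(3495) + (-3)·(-3092) + 0·2442 + (1)·(-1748) + (0)·(-2121) + 0·3714 = 1232
  c_3 = (0)·(-4189) + (-1)·(-510) + 0·3495 + (0)·(-3092) + 1·2442 + (0)·(-1748) + (0)·(-2121) + 0·3714 = 2952
  c_4 = (-1)·(-4189) + (0)·(-510) + (-2)·(3495) + (-2)·(-3092) + 0·2442 + (1)·(-1748) + (0)·(-2121) + 0·3714 = 1635
  c_5 = (-2)·(-4189) + (0)·(-510) + 0·3495 + (0)·(-3092) + 0·2442 + (2)·(-1748) + (0)·(-2121) + (-1)·(3714) = 1168
  c_6 = (-2)·(-4189) + (0)·(-510) + (-4)·(3495) + (-5)·(-3092) + (-1)·(2442) + (4)·(-1748) + (0)·(-2121) + 0·3714 = 424
  c_7 = (0)·(-4189) + (0)·(-510) + 0·3495 + (0)·(-3092) + 0·2442 + (-1)·(-1748) + (0)·(-2121) + 0·3714 = 1748
  c_8 = (0)·(-4189) + (0)·(-510) + 0·3495 + (0)·(-3092) + 1·2442 + (0)·(-1748) + (0)·(-2121) + 0·3714 = 2442
Expand coordinatewise in base 5:
  c_1 = 2121 = 1·5^0 + 4·5^1 + 4·5^2 + 1·5^3 + 3·5^4
  c_2 = 1232 = 2·5^0 + 1·5^1 + 4·5^2 + 4·5^3 + 1·5^4
  c_3 = 2952 = 2·5^0 + 0·5^1 + 3·5^2 + 3·5^3 + 4·5^4
  c_4 = 1635 = 0·5^0 + 2·5^1 + 0·5^2 + 3·5^3 + 2·5^4
  c_5 = 1168 = 3·5^0 + 3·5^1 + 1·5^2 + 4·5^3 + 1·5^4
  c_6 = 424 = 4·5^0 + 4·5^1 + 1·5^2 + 3·5^3
  c_7 = 1748 = 3·5^0 + 4·5^1 + 4·5^2 + 3·5^3 + 2·5^4
  c_8 = 2442 = 2·5^0 + 3·5^1 + 2·5^2 + 4·5^3 + 3·5^4
Factor λ_0 = (1, 2, 2, 0, 3, 4, 3, 2)
Factor λ_1 = (4, 1, 0, 2, 3, 4, 4, 3)
Factor λ_2 = (4, 4, 3, 0, 1, 1, 4, 2)
Factor λ_3 = (1, 4, 3, 3, 4, 3, 3, 4)
Factor λ_4 = (3, 1, 4, 2, 1, 0, 2, 3)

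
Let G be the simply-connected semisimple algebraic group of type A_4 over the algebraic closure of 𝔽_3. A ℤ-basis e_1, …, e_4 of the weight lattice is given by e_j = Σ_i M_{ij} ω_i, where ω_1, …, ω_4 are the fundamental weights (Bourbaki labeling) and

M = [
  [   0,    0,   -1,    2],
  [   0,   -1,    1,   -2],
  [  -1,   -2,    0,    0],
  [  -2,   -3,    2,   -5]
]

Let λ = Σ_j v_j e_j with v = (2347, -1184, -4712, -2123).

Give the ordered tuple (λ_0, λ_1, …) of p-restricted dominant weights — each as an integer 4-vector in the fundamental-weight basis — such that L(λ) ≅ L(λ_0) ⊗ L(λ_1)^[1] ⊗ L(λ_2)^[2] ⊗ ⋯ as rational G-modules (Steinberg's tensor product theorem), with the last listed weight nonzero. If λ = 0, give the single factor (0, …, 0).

((1, 1, 0, 1), (2, 2, 1, 1), (0, 1, 2, 2), (2, 2, 0, 1), (2, 2, 0, 0), (1, 2, 0, 0))

ω-coordinates c = M·v, v = (2347, -1184, -4712, -2123):
  c_1 = 0·2347 + (0)·(-1184) + (-1)·(-4712) + (2)·(-2123) = 466
  c_2 = 0·2347 + (-1)·(-1184) + (1)·(-4712) + (-2)·(-2123) = 718
  c_3 = (-1)·(2347) + (-2)·(-1184) + (0)·(-4712) + (0)·(-2123) = 21
  c_4 = (-2)·(2347) + (-3)·(-1184) + (2)·(-4712) + (-5)·(-2123) = 49
Base-3 expansion of each c_i:
  c_1 = 466 = 1·3^0 + 2·3^1 + 0·3^2 + 2·3^3 + 2·3^4 + 1·3^5
  c_2 = 718 = 1·3^0 + 2·3^1 + 1·3^2 + 2·3^3 + 2·3^4 + 2·3^5
  c_3 = 21 = 0·3^0 + 1·3^1 + 2·3^2
  c_4 = 49 = 1·3^0 + 1·3^1 + 2·3^2 + 1·3^3
p-restricted factor λ_0 = (1, 1, 0, 1)
p-restricted factor λ_1 = (2, 2, 1, 1)
p-restricted factor λ_2 = (0, 1, 2, 2)
p-restricted factor λ_3 = (2, 2, 0, 1)
p-restricted factor λ_4 = (2, 2, 0, 0)
p-restricted factor λ_5 = (1, 2, 0, 0)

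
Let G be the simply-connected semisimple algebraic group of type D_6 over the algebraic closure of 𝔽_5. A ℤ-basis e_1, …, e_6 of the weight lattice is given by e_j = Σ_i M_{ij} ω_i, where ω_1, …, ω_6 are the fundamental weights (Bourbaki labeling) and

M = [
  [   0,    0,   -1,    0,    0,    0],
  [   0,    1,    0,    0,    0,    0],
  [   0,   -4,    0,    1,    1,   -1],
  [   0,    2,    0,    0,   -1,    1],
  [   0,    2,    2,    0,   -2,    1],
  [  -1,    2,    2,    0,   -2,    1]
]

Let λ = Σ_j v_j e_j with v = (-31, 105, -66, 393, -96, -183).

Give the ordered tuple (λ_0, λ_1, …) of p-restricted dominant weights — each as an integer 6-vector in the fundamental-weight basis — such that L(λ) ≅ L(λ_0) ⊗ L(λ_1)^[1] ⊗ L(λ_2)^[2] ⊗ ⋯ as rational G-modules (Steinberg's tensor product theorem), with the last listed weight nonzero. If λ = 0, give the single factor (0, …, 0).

Compute c_i = Σ_j M_{ij} v_j with v = (-31, 105, -66, 393, -96, -183):
  c_1 = (0)·(-31) + (0)·(105) + (-1)·(-66) + (0)·(393) + (0)·(-96) + (0)·(-183) = 66
  c_2 = (0)·(-31) + (1)·(105) + (0)·(-66) + (0)·(393) + (0)·(-96) + (0)·(-183) = 105
  c_3 = (0)·(-31) + (-4)·(105) + (0)·(-66) + (1)·(393) + (1)·(-96) + (-1)·(-183) = 60
  c_4 = (0)·(-31) + (2)·(105) + (0)·(-66) + (0)·(393) + (-1)·(-96) + (1)·(-183) = 123
  c_5 = (0)·(-31) + (2)·(105) + (2)·(-66) + (0)·(393) + (-2)·(-96) + (1)·(-183) = 87
  c_6 = (-1)·(-31) + (2)·(105) + (2)·(-66) + (0)·(393) + (-2)·(-96) + (1)·(-183) = 118
Writing each c_i in base p = 5:
  c_1 = 66 = 1·5^0 + 3·5^1 + 2·5^2
  c_2 = 105 = 0·5^0 + 1·5^1 + 4·5^2
  c_3 = 60 = 0·5^0 + 2·5^1 + 2·5^2
  c_4 = 123 = 3·5^0 + 4·5^1 + 4·5^2
  c_5 = 87 = 2·5^0 + 2·5^1 + 3·5^2
  c_6 = 118 = 3·5^0 + 3·5^1 + 4·5^2
p-restricted factor λ_0 = (1, 0, 0, 3, 2, 3)
p-restricted factor λ_1 = (3, 1, 2, 4, 2, 3)
p-restricted factor λ_2 = (2, 4, 2, 4, 3, 4)

((1, 0, 0, 3, 2, 3), (3, 1, 2, 4, 2, 3), (2, 4, 2, 4, 3, 4))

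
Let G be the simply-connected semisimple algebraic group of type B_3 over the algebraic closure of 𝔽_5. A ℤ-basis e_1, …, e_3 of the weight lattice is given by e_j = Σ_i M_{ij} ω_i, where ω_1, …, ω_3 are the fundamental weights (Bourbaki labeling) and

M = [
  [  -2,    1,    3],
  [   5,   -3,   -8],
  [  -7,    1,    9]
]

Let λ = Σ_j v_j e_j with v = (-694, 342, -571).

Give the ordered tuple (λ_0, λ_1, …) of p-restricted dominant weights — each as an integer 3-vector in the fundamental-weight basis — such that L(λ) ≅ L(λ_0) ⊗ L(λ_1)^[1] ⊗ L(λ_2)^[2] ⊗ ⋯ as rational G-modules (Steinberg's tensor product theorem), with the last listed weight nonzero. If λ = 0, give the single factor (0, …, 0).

((2, 2, 1), (3, 4, 2), (0, 2, 2))

Change of basis e → ω: c = M·v where v = (-694, 342, -571):
  c_1 = (-2)·(-694) + 1·342 + (3)·(-571) = 17
  c_2 = (5)·(-694) + (-3)·(342) + (-8)·(-571) = 72
  c_3 = (-7)·(-694) + 1·342 + (9)·(-571) = 61
Writing each c_i in base p = 5:
  c_1 = 17 = 2·5^0 + 3·5^1
  c_2 = 72 = 2·5^0 + 4·5^1 + 2·5^2
  c_3 = 61 = 1·5^0 + 2·5^1 + 2·5^2
p-restricted factor λ_0 = (2, 2, 1)
p-restricted factor λ_1 = (3, 4, 2)
p-restricted factor λ_2 = (0, 2, 2)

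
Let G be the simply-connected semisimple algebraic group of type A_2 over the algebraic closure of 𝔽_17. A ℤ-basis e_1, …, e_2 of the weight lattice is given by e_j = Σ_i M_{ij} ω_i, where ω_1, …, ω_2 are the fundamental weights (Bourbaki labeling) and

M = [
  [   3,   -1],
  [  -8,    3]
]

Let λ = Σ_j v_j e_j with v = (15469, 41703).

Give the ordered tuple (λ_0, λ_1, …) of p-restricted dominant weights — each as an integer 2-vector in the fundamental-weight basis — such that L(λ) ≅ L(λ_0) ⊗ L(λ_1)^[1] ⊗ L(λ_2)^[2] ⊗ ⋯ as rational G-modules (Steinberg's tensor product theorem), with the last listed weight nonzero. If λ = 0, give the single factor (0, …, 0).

ω-coordinates c = M·v, v = (15469, 41703):
  c_1 = 3·15469 + (-1)·(41703) = 4704
  c_2 = (-8)·(15469) + 3·41703 = 1357
Expand coordinatewise in base 17:
  c_1 = 4704 = 12·17^0 + 4·17^1 + 16·17^2
  c_2 = 1357 = 14·17^0 + 11·17^1 + 4·17^2
λ_0 = (12, 14)
λ_1 = (4, 11)
λ_2 = (16, 4)

((12, 14), (4, 11), (16, 4))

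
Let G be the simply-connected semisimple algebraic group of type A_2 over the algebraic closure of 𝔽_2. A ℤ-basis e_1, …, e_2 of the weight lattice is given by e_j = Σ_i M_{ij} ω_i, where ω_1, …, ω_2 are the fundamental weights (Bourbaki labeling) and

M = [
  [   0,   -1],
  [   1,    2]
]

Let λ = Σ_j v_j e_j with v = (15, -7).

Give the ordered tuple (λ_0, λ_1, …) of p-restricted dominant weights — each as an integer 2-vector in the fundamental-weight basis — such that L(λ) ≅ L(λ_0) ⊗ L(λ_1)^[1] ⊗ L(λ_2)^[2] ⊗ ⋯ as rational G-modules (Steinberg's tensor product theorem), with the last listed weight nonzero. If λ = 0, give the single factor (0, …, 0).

Compute c_i = Σ_j M_{ij} v_j with v = (15, -7):
  c_1 = 0*15 + -1*-7 = 7
  c_2 = 1*15 + 2*-7 = 1
p = 2; digits c_i = Σ_j d_{ij}·2^j, 0 ≤ d_{ij} < 2:
  c_1 = 7 = 1·2^0 + 1·2^1 + 1·2^2
  c_2 = 1 = 1·2^0
Factor λ_0 = (1, 1)
Factor λ_1 = (1, 0)
Factor λ_2 = (1, 0)

((1, 1), (1, 0), (1, 0))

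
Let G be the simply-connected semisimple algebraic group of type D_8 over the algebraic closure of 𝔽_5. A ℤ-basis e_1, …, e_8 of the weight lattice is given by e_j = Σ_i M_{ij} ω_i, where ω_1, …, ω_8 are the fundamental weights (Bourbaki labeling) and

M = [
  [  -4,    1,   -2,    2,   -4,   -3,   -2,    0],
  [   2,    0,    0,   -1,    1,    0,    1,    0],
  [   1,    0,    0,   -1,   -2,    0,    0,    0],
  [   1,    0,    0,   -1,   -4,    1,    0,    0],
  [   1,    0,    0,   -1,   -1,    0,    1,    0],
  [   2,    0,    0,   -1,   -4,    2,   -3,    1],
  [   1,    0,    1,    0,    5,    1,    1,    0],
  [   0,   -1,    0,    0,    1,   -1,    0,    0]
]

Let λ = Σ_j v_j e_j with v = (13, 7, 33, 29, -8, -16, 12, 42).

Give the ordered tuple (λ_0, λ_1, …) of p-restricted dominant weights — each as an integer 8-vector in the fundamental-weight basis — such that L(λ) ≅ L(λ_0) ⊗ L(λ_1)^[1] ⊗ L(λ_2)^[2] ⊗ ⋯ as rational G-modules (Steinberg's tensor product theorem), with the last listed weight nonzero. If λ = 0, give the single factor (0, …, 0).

Change of basis e → ω: c = M·v where v = (13, 7, 33, 29, -8, -16, 12, 42):
  c_1 = (-4)·(13) + 1·7 + (-2)·(33) + 2·29 + (-4)·(-8) + (-3)·(-16) + (-2)·(12) + 0·42 = 3
  c_2 = 2·13 + 0·7 + 0·33 + (-1)·(29) + (1)·(-8) + (0)·(-16) + 1·12 + 0·42 = 1
  c_3 = 1·13 + 0·7 + 0·33 + (-1)·(29) + (-2)·(-8) + (0)·(-16) + 0·12 + 0·42 = 0
  c_4 = 1·13 + 0·7 + 0·33 + (-1)·(29) + (-4)·(-8) + (1)·(-16) + 0·12 + 0·42 = 0
  c_5 = 1·13 + 0·7 + 0·33 + (-1)·(29) + (-1)·(-8) + (0)·(-16) + 1·12 + 0·42 = 4
  c_6 = 2·13 + 0·7 + 0·33 + (-1)·(29) + (-4)·(-8) + (2)·(-16) + (-3)·(12) + 1·42 = 3
  c_7 = 1·13 + 0·7 + 1·33 + 0·29 + (5)·(-8) + (1)·(-16) + 1·12 + 0·42 = 2
  c_8 = 0·13 + (-1)·(7) + 0·33 + 0·29 + (1)·(-8) + (-1)·(-16) + 0·12 + 0·42 = 1
Expand coordinatewise in base 5:
  c_1 = 3 = 3·5^0
  c_2 = 1 = 1·5^0
  c_3 = 0
  c_4 = 0
  c_5 = 4 = 4·5^0
  c_6 = 3 = 3·5^0
  c_7 = 2 = 2·5^0
  c_8 = 1 = 1·5^0
Factor λ_0 = (3, 1, 0, 0, 4, 3, 2, 1)

((3, 1, 0, 0, 4, 3, 2, 1),)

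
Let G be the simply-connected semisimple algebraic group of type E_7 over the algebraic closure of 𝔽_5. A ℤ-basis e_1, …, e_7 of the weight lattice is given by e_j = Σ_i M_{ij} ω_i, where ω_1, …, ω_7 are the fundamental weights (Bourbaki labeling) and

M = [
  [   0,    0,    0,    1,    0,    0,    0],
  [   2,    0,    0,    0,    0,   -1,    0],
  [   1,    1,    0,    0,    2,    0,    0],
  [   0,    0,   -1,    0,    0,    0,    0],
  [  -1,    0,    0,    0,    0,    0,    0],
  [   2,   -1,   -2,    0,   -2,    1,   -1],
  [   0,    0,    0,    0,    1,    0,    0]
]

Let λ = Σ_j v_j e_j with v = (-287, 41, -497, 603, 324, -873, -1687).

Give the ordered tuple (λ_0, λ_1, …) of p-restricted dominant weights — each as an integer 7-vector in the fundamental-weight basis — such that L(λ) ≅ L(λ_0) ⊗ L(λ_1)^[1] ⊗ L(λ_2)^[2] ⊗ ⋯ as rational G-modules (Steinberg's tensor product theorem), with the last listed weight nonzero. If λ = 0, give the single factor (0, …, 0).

Change of basis e → ω: c = M·v where v = (-287, 41, -497, 603, 324, -873, -1687):
  c_1 = 0*-287 + 0*41 + 0*-497 + 1*603 + 0*324 + 0*-873 + 0*-1687 = 603
  c_2 = 2*-287 + 0*41 + 0*-497 + 0*603 + 0*324 + -1*-873 + 0*-1687 = 299
  c_3 = 1*-287 + 1*41 + 0*-497 + 0*603 + 2*324 + 0*-873 + 0*-1687 = 402
  c_4 = 0*-287 + 0*41 + -1*-497 + 0*603 + 0*324 + 0*-873 + 0*-1687 = 497
  c_5 = -1*-287 + 0*41 + 0*-497 + 0*603 + 0*324 + 0*-873 + 0*-1687 = 287
  c_6 = 2*-287 + -1*41 + -2*-497 + 0*603 + -2*324 + 1*-873 + -1*-1687 = 545
  c_7 = 0*-287 + 0*41 + 0*-497 + 0*603 + 1*324 + 0*-873 + 0*-1687 = 324
Base-5 expansion of each c_i:
  c_1 = 603 = 3·5^0 + 0·5^1 + 4·5^2 + 4·5^3
  c_2 = 299 = 4·5^0 + 4·5^1 + 1·5^2 + 2·5^3
  c_3 = 402 = 2·5^0 + 0·5^1 + 1·5^2 + 3·5^3
  c_4 = 497 = 2·5^0 + 4·5^1 + 4·5^2 + 3·5^3
  c_5 = 287 = 2·5^0 + 2·5^1 + 1·5^2 + 2·5^3
  c_6 = 545 = 0·5^0 + 4·5^1 + 1·5^2 + 4·5^3
  c_7 = 324 = 4·5^0 + 4·5^1 + 2·5^2 + 2·5^3
p-restricted factor λ_0 = (3, 4, 2, 2, 2, 0, 4)
p-restricted factor λ_1 = (0, 4, 0, 4, 2, 4, 4)
p-restricted factor λ_2 = (4, 1, 1, 4, 1, 1, 2)
p-restricted factor λ_3 = (4, 2, 3, 3, 2, 4, 2)

((3, 4, 2, 2, 2, 0, 4), (0, 4, 0, 4, 2, 4, 4), (4, 1, 1, 4, 1, 1, 2), (4, 2, 3, 3, 2, 4, 2))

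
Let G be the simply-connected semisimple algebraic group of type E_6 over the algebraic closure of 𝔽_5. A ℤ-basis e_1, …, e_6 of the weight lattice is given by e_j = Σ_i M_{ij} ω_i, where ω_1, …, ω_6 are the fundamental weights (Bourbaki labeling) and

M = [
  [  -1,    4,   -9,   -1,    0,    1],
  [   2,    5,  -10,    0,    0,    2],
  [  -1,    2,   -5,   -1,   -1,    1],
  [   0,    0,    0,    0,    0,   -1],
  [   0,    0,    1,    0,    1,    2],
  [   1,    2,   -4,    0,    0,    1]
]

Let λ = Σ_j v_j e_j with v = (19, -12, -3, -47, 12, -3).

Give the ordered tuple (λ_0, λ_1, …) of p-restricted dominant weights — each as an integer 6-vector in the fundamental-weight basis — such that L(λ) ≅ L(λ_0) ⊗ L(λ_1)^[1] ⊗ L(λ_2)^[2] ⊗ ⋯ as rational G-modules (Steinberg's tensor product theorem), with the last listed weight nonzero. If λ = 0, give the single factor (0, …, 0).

((4, 2, 4, 3, 3, 4),)

Change of basis e → ω: c = M·v where v = (19, -12, -3, -47, 12, -3):
  c_1 = (-1)·(19) + (4)·(-12) + (-9)·(-3) + (-1)·(-47) + 0·12 + (1)·(-3) = 4
  c_2 = 2·19 + (5)·(-12) + (-10)·(-3) + (0)·(-47) + 0·12 + (2)·(-3) = 2
  c_3 = (-1)·(19) + (2)·(-12) + (-5)·(-3) + (-1)·(-47) + (-1)·(12) + (1)·(-3) = 4
  c_4 = 0·19 + (0)·(-12) + (0)·(-3) + (0)·(-47) + 0·12 + (-1)·(-3) = 3
  c_5 = 0·19 + (0)·(-12) + (1)·(-3) + (0)·(-47) + 1·12 + (2)·(-3) = 3
  c_6 = 1·19 + (2)·(-12) + (-4)·(-3) + (0)·(-47) + 0·12 + (1)·(-3) = 4
p = 5; digits c_i = Σ_j d_{ij}·5^j, 0 ≤ d_{ij} < 5:
  c_1 = 4 = 4·5^0
  c_2 = 2 = 2·5^0
  c_3 = 4 = 4·5^0
  c_4 = 3 = 3·5^0
  c_5 = 3 = 3·5^0
  c_6 = 4 = 4·5^0
p-restricted factor λ_0 = (4, 2, 4, 3, 3, 4)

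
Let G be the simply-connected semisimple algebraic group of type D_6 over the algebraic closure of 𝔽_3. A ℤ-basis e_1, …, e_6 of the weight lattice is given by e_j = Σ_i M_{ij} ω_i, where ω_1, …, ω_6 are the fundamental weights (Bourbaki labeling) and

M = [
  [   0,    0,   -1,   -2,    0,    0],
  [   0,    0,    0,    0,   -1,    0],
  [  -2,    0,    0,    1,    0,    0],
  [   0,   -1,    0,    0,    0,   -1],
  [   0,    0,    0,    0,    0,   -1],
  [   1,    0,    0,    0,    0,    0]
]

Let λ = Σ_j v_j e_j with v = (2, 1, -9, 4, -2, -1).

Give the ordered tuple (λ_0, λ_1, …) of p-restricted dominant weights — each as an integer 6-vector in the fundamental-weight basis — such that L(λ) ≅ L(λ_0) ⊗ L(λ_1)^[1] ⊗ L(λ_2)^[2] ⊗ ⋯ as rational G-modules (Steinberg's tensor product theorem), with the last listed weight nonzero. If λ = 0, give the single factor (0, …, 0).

((1, 2, 0, 0, 1, 2),)

ω-coordinates c = M·v, v = (2, 1, -9, 4, -2, -1):
  c_1 = 0*2 + 0*1 + -1*-9 + -2*4 + 0*-2 + 0*-1 = 1
  c_2 = 0*2 + 0*1 + 0*-9 + 0*4 + -1*-2 + 0*-1 = 2
  c_3 = -2*2 + 0*1 + 0*-9 + 1*4 + 0*-2 + 0*-1 = 0
  c_4 = 0*2 + -1*1 + 0*-9 + 0*4 + 0*-2 + -1*-1 = 0
  c_5 = 0*2 + 0*1 + 0*-9 + 0*4 + 0*-2 + -1*-1 = 1
  c_6 = 1*2 + 0*1 + 0*-9 + 0*4 + 0*-2 + 0*-1 = 2
Writing each c_i in base p = 3:
  c_1 = 1 = 1·3^0
  c_2 = 2 = 2·3^0
  c_3 = 0
  c_4 = 0
  c_5 = 1 = 1·3^0
  c_6 = 2 = 2·3^0
Factor λ_0 = (1, 2, 0, 0, 1, 2)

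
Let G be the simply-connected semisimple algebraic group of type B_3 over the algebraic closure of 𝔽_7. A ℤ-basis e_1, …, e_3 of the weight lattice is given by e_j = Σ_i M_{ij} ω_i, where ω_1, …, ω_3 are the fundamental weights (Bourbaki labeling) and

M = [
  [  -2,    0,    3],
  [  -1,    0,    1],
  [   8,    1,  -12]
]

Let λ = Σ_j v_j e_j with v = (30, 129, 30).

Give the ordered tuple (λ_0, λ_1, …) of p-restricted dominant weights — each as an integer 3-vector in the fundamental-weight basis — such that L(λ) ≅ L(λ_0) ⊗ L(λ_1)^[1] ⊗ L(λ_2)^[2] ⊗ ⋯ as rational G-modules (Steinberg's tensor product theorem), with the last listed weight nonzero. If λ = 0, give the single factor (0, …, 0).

((2, 0, 2), (4, 0, 1))

Compute c_i = Σ_j M_{ij} v_j with v = (30, 129, 30):
  c_1 = (-2)·(30) + 0·129 + 3·30 = 30
  c_2 = (-1)·(30) + 0·129 + 1·30 = 0
  c_3 = 8·30 + 1·129 + (-12)·(30) = 9
p = 7; digits c_i = Σ_j d_{ij}·7^j, 0 ≤ d_{ij} < 7:
  c_1 = 30 = 2·7^0 + 4·7^1
  c_2 = 0
  c_3 = 9 = 2·7^0 + 1·7^1
Factor λ_0 = (2, 0, 2)
Factor λ_1 = (4, 0, 1)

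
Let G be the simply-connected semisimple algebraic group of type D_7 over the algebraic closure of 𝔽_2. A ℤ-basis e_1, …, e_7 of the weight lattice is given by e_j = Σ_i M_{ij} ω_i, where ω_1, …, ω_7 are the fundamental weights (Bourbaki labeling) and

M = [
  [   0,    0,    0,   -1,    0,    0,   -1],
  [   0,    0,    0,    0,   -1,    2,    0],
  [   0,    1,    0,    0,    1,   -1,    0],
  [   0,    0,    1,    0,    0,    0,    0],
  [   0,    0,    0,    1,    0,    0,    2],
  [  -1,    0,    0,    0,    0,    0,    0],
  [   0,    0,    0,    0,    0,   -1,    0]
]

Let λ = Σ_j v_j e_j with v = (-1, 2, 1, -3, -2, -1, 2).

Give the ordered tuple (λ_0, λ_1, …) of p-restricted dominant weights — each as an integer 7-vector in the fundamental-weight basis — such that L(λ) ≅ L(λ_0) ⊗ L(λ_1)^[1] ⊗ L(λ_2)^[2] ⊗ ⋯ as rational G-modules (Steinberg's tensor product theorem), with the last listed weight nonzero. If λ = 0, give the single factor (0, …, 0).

((1, 0, 1, 1, 1, 1, 1),)

In the fundamental-weight basis, λ has coordinates c = M·v (v = (-1, 2, 1, -3, -2, -1, 2)):
  c_1 = (0)·(-1) + 0·2 + 0·1 + (-1)·(-3) + (0)·(-2) + (0)·(-1) + (-1)·(2) = 1
  c_2 = (0)·(-1) + 0·2 + 0·1 + (0)·(-3) + (-1)·(-2) + (2)·(-1) + 0·2 = 0
  c_3 = (0)·(-1) + 1·2 + 0·1 + (0)·(-3) + (1)·(-2) + (-1)·(-1) + 0·2 = 1
  c_4 = (0)·(-1) + 0·2 + 1·1 + (0)·(-3) + (0)·(-2) + (0)·(-1) + 0·2 = 1
  c_5 = (0)·(-1) + 0·2 + 0·1 + (1)·(-3) + (0)·(-2) + (0)·(-1) + 2·2 = 1
  c_6 = (-1)·(-1) + 0·2 + 0·1 + (0)·(-3) + (0)·(-2) + (0)·(-1) + 0·2 = 1
  c_7 = (0)·(-1) + 0·2 + 0·1 + (0)·(-3) + (0)·(-2) + (-1)·(-1) + 0·2 = 1
Writing each c_i in base p = 2:
  c_1 = 1 = 1·2^0
  c_2 = 0
  c_3 = 1 = 1·2^0
  c_4 = 1 = 1·2^0
  c_5 = 1 = 1·2^0
  c_6 = 1 = 1·2^0
  c_7 = 1 = 1·2^0
λ_0 = (1, 0, 1, 1, 1, 1, 1)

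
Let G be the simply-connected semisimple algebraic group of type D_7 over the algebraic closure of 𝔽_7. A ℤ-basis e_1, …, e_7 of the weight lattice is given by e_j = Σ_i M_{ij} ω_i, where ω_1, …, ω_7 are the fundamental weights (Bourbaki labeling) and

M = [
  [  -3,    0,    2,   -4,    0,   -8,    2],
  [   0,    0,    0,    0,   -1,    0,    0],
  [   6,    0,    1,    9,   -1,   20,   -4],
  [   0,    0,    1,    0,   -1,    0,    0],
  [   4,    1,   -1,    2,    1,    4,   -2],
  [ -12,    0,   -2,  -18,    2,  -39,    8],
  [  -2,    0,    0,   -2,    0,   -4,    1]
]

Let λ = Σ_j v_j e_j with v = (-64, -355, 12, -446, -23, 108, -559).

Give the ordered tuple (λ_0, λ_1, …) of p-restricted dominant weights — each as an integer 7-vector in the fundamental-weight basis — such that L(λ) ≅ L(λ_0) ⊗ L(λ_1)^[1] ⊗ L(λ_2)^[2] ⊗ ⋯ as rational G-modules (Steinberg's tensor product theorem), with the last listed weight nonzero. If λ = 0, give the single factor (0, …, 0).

((4, 2, 5, 0, 5, 0, 1), (2, 3, 4, 5, 1, 6, 4))

In the fundamental-weight basis, λ has coordinates c = M·v (v = (-64, -355, 12, -446, -23, 108, -559)):
  c_1 = -3*-64 + 0*-355 + 2*12 + -4*-446 + 0*-23 + -8*108 + 2*-559 = 18
  c_2 = 0*-64 + 0*-355 + 0*12 + 0*-446 + -1*-23 + 0*108 + 0*-559 = 23
  c_3 = 6*-64 + 0*-355 + 1*12 + 9*-446 + -1*-23 + 20*108 + -4*-559 = 33
  c_4 = 0*-64 + 0*-355 + 1*12 + 0*-446 + -1*-23 + 0*108 + 0*-559 = 35
  c_5 = 4*-64 + 1*-355 + -1*12 + 2*-446 + 1*-23 + 4*108 + -2*-559 = 12
  c_6 = -12*-64 + 0*-355 + -2*12 + -18*-446 + 2*-23 + -39*108 + 8*-559 = 42
  c_7 = -2*-64 + 0*-355 + 0*12 + -2*-446 + 0*-23 + -4*108 + 1*-559 = 29
Base-7 expansion of each c_i:
  c_1 = 18 = 4·7^0 + 2·7^1
  c_2 = 23 = 2·7^0 + 3·7^1
  c_3 = 33 = 5·7^0 + 4·7^1
  c_4 = 35 = 0·7^0 + 5·7^1
  c_5 = 12 = 5·7^0 + 1·7^1
  c_6 = 42 = 0·7^0 + 6·7^1
  c_7 = 29 = 1·7^0 + 4·7^1
λ_0 = (4, 2, 5, 0, 5, 0, 1)
λ_1 = (2, 3, 4, 5, 1, 6, 4)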